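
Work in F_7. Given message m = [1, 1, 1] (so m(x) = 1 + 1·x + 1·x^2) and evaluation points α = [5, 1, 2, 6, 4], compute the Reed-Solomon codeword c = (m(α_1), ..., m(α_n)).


c = [3, 3, 0, 1, 0]

Message polynomial: m(x) = 1 + 1·x + 1·x^2 (mod 7).
For each evaluation point α_i, compute m(α_i) mod 7:
  α_1 = 5: Horner steps 1 → 6 → 3, so m(5) = 3.
  α_2 = 1: Horner steps 1 → 2 → 3, so m(1) = 3.
  α_3 = 2: Horner steps 1 → 3 → 0, so m(2) = 0.
  α_4 = 6: Horner steps 1 → 0 → 1, so m(6) = 1.
  α_5 = 4: Horner steps 1 → 5 → 0, so m(4) = 0.
Codeword c = [3, 3, 0, 1, 0] ∈ F_7^5.


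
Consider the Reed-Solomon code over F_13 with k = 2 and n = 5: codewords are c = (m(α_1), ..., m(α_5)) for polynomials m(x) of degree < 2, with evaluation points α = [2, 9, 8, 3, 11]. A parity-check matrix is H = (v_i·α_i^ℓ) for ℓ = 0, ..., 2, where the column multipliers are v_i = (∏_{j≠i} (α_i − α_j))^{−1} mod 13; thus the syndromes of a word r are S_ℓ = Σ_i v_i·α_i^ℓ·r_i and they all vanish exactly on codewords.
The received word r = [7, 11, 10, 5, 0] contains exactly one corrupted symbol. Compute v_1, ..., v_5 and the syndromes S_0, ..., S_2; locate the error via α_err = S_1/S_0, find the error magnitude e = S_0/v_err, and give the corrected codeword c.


S = (3, 6, 12), error at position 1, error magnitude e = 3, c = [4, 11, 10, 5, 0].

Step 1: column multipliers v_i = (∏_{j≠i}(α_i − α_j))^{−1} mod 13.
  i = 1 (α = 2): (2−9)(2−8)(2−3)(2−11) = (−7)·(−6)·(−1)·(−9) = 378 ≡ 1, so v_1 = 1^{−1} = 1 (mod 13).
  i = 2 (α = 9): (9−2)(9−8)(9−3)(9−11) = 7·1·6·(−2) = −84 ≡ 7, so v_2 = 7^{−1} = 2 (mod 13).
  i = 3 (α = 8): (8−2)(8−9)(8−3)(8−11) = 6·(−1)·5·(−3) = 90 ≡ 12, so v_3 = 12^{−1} = 12 (mod 13).
  i = 4 (α = 3): (3−2)(3−9)(3−8)(3−11) = 1·(−6)·(−5)·(−8) = −240 ≡ 7, so v_4 = 7^{−1} = 2 (mod 13).
  i = 5 (α = 11): (11−2)(11−9)(11−8)(11−3) = 9·2·3·8 = 432 ≡ 3, so v_5 = 3^{−1} = 9 (mod 13).
  v = [1, 2, 12, 2, 9].
Step 2: syndromes of r = [7, 11, 10, 5, 0] (all sums mod 13).
  S_0 = Σ v_i r_i = 1·7 + 2·11 + 12·10 + 2·5 + 9·0 = 159 ≡ 3.
  S_1 = Σ v_i α_i r_i = 1·2·7 + 2·9·11 + 12·8·10 + 2·3·5 + 9·11·0 = 1202 ≡ 6.
  α_i^2 mod 13 = [4, 3, 12, 9, 4].
  S_2 = Σ v_i α_i^2 r_i = 1·4·7 + 2·3·11 + 12·12·10 + 2·9·5 + 9·4·0 = 1624 ≡ 12.
  S = (3, 6, 12) ≠ 0, so r is not a codeword (an error is present).
Step 3: locate the error. For a single error e at position i, S_ℓ = v_i·e·α_i^ℓ, so α_err = S_1/S_0.
  S_0^{−1} = 3^{−1} = 9 (mod 13), so α_err = 6·9 = 54 ≡ 2 = α_1. Error position i = 1.
  Consistency check: S_2/S_1 = 12·11 = 132 ≡ 2 = α_err ✓ (single-error assumption holds).
Step 4: error magnitude e = S_0/v_1 = S_0·∏_{j≠1}(α_1 − α_j) = 3·1 = 3 ≡ 3 (mod 13).
Step 5: correct position 1: c_1 = r_1 − e = 7 − 3 ≡ 4 (mod 13). Hence c = [4, 11, 10, 5, 0].
  Check: interpolating c through the α_i gives m(x) = 2 + 1·x (degree < 2) with m(α_i) = c_i for every i, so c is indeed a codeword.


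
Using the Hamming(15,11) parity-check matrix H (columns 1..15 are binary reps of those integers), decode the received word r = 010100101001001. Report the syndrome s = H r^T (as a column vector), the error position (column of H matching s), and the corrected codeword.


s = (1, 0, 1, 1)^T, error position = 11, corrected codeword c = 010100101011001

Compute s = H r^T mod 2 one row at a time:
  s_1 = 0 + 1 + 0 + 0 + 1 + 0 + 0 + 1 = 3 ≡ 1 (mod 2).
  s_2 = 1 + 0 + 0 + 1 + 1 + 0 + 0 + 1 = 4 ≡ 0 (mod 2).
  s_3 = 1 + 0 + 0 + 1 + 0 + 0 + 0 + 1 = 3 ≡ 1 (mod 2).
  s_4 = 0 + 0 + 0 + 1 + 1 + 0 + 0 + 1 = 3 ≡ 1 (mod 2).
s = (1, 0, 1, 1)^T — this equals column 11 of H (binary 1011), so error is at position 11.
Correct: flip bit 11 of r = 010100101001001 to get c = 010100101011001.


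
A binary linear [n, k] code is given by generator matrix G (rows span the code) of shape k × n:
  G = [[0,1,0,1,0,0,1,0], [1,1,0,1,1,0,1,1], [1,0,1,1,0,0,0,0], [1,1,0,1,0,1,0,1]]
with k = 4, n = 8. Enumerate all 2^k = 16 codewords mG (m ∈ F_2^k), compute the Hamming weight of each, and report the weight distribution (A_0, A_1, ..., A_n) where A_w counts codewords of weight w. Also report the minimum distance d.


Weight distribution: A_0 = 1, A_3 = 4, A_4 = 5, A_5 = 4, A_6 = 2. Minimum distance d = 3.

Enumerate all 2^4 = 16 messages m ∈ F_2^4.
For each, compute codeword c = mG in F_2^8, then tally its weight.
  m = 0000 → c = 00000000, weight = 0.
  m = 1000 → c = 01010010, weight = 3.
  m = 0100 → c = 11011011, weight = 6.
  m = 1100 → c = 10001001, weight = 3.
  m = 0010 → c = 10110000, weight = 3.
  m = 1010 → c = 11100010, weight = 4.
  m = 0110 → c = 01101011, weight = 5.
  m = 1110 → c = 00111001, weight = 4.
  m = 0001 → c = 11010101, weight = 5.
  m = 1001 → c = 10000111, weight = 4.
  m = 0101 → c = 00001110, weight = 3.
  m = 1101 → c = 01011100, weight = 4.
  m = 0011 → c = 01100101, weight = 4.
  m = 1011 → c = 00110111, weight = 5.
  m = 0111 → c = 10111110, weight = 6.
  m = 1111 → c = 11101100, weight = 5.
Tally weights:
  weight 0: 1 codewords.
  weight 3: 4 codewords.
  weight 4: 5 codewords.
  weight 5: 4 codewords.
  weight 6: 2 codewords.
Minimum distance d = smallest w > 0 with A_w > 0 = 3.
Sanity: Σ A_w = 16 = 2^4 = 16 ✓.


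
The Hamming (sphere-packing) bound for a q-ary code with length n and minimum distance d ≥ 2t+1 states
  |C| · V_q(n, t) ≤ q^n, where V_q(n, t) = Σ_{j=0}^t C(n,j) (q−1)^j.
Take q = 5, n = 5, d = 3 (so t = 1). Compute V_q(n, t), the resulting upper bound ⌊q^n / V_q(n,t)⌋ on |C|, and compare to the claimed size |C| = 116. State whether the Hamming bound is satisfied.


V_q(n, t) = 21, q^n = 3125, Hamming bound = 148, |C| = 116 ≤ bound (satisfied).

Step 1: Compute V_q(n, t) = Σ_{j=0}^1 C(n, j) (q−1)^j.
  j = 0: C(5,0)·(4)^0 = 1·1 = 1.
  j = 1: C(5,1)·(4)^1 = 5·4 = 20.
  V_q(n, t) = 1 + 20 = 21.
Step 2: q^n = 5^5 = 3125.
Step 3: Hamming bound ⌊q^n / V_q(n,t)⌋ = ⌊3125/21⌋ = 148.
Step 4: Compare |C| = 116 to 148: satisfied.
The claimed |C| lies below the Hamming bound.


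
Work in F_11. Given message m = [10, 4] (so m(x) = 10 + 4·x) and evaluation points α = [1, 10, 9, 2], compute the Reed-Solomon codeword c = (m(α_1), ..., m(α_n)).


c = [3, 6, 2, 7]

Message polynomial: m(x) = 10 + 4·x (mod 11).
For each evaluation point α_i, compute m(α_i) mod 11:
  α_1 = 1: Horner steps 4 → 3, so m(1) = 3.
  α_2 = 10: Horner steps 4 → 6, so m(10) = 6.
  α_3 = 9: Horner steps 4 → 2, so m(9) = 2.
  α_4 = 2: Horner steps 4 → 7, so m(2) = 7.
Codeword c = [3, 6, 2, 7] ∈ F_11^4.


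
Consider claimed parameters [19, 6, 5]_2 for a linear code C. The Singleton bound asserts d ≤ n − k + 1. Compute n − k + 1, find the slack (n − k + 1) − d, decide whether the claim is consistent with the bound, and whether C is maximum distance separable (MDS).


Singleton RHS = n − k + 1 = 14, slack = 9, bound satisfied, not MDS.

Singleton bound: d ≤ n − k + 1.
Here n = 19, k = 6, so n − k + 1 = 14.
Given d = 5, check d ≤ 14: YES.
Slack = (n − k + 1) − d = 9.
The code is NOT MDS (slack = 9 > 0).
Description: the claimed parameters are [19, 6, 5]_2; such a code would be non-MDS.


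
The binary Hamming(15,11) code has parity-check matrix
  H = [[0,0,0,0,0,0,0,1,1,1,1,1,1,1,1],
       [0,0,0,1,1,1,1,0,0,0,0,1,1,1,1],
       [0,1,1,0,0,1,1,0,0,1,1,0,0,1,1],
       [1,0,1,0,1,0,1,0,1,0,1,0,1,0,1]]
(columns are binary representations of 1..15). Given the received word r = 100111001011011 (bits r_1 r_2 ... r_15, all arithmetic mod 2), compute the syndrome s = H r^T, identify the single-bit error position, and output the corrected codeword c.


s = (1, 0, 0, 1)^T, error position = 9, corrected codeword c = 100111000011011

Compute s = H r^T mod 2 one row at a time:
  s_1 = 0 + 1 + 0 + 1 + 1 + 0 + 1 + 1 = 5 ≡ 1 (mod 2).
  s_2 = 1 + 1 + 1 + 0 + 1 + 0 + 1 + 1 = 6 ≡ 0 (mod 2).
  s_3 = 0 + 0 + 1 + 0 + 0 + 1 + 1 + 1 = 4 ≡ 0 (mod 2).
  s_4 = 1 + 0 + 1 + 0 + 1 + 1 + 0 + 1 = 5 ≡ 1 (mod 2).
s = (1, 0, 0, 1)^T — this equals column 9 of H (binary 1001), so error is at position 9.
Correct: flip bit 9 of r = 100111001011011 to get c = 100111000011011.


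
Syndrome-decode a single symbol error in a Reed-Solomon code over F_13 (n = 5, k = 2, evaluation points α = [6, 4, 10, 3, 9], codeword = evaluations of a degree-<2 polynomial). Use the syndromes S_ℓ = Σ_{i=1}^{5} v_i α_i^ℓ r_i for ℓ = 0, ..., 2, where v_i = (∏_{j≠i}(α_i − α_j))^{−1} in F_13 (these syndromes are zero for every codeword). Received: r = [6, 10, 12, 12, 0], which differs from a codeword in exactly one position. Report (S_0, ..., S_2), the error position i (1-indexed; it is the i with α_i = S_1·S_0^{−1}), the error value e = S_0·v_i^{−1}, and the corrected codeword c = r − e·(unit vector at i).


S = (12, 3, 4), error at position 3, error magnitude e = 1, c = [6, 10, 11, 12, 0].

Step 1: column multipliers v_i = (∏_{j≠i}(α_i − α_j))^{−1} mod 13.
  i = 1 (α = 6): (6−4)(6−10)(6−3)(6−9) = 2·(−4)·3·(−3) = 72 ≡ 7, so v_1 = 7^{−1} = 2 (mod 13).
  i = 2 (α = 4): (4−6)(4−10)(4−3)(4−9) = (−2)·(−6)·1·(−5) = −60 ≡ 5, so v_2 = 5^{−1} = 8 (mod 13).
  i = 3 (α = 10): (10−6)(10−4)(10−3)(10−9) = 4·6·7·1 = 168 ≡ 12, so v_3 = 12^{−1} = 12 (mod 13).
  i = 4 (α = 3): (3−6)(3−4)(3−10)(3−9) = (−3)·(−1)·(−7)·(−6) = 126 ≡ 9, so v_4 = 9^{−1} = 3 (mod 13).
  i = 5 (α = 9): (9−6)(9−4)(9−10)(9−3) = 3·5·(−1)·6 = −90 ≡ 1, so v_5 = 1^{−1} = 1 (mod 13).
  v = [2, 8, 12, 3, 1].
Step 2: syndromes of r = [6, 10, 12, 12, 0] (all sums mod 13).
  S_0 = Σ v_i r_i = 2·6 + 8·10 + 12·12 + 3·12 + 1·0 = 272 ≡ 12.
  S_1 = Σ v_i α_i r_i = 2·6·6 + 8·4·10 + 12·10·12 + 3·3·12 + 1·9·0 = 1940 ≡ 3.
  α_i^2 mod 13 = [10, 3, 9, 9, 3].
  S_2 = Σ v_i α_i^2 r_i = 2·10·6 + 8·3·10 + 12·9·12 + 3·9·12 + 1·3·0 = 1980 ≡ 4.
  S = (12, 3, 4) ≠ 0, so r is not a codeword (an error is present).
Step 3: locate the error. For a single error e at position i, S_ℓ = v_i·e·α_i^ℓ, so α_err = S_1/S_0.
  S_0^{−1} = 12^{−1} = 12 (mod 13), so α_err = 3·12 = 36 ≡ 10 = α_3. Error position i = 3.
  Consistency check: S_2/S_1 = 4·9 = 36 ≡ 10 = α_err ✓ (single-error assumption holds).
Step 4: error magnitude e = S_0/v_3 = S_0·∏_{j≠3}(α_3 − α_j) = 12·12 = 144 ≡ 1 (mod 13).
Step 5: correct position 3: c_3 = r_3 − e = 12 − 1 ≡ 11 (mod 13). Hence c = [6, 10, 11, 12, 0].
  Check: interpolating c through the α_i gives m(x) = 5 + 11·x (degree < 2) with m(α_i) = c_i for every i, so c is indeed a codeword.


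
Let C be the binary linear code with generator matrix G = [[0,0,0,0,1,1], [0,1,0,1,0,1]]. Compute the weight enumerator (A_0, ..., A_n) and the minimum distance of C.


Weight distribution: A_0 = 1, A_2 = 1, A_3 = 2. Minimum distance d = 2.

Enumerate all 2^2 = 4 messages m ∈ F_2^2.
For each, compute codeword c = mG in F_2^6, then tally its weight.
  m = 00 → c = 000000, weight = 0.
  m = 10 → c = 000011, weight = 2.
  m = 01 → c = 010101, weight = 3.
  m = 11 → c = 010110, weight = 3.
Tally weights:
  weight 0: 1 codewords.
  weight 2: 1 codewords.
  weight 3: 2 codewords.
Minimum distance d = smallest w > 0 with A_w > 0 = 2.
Sanity: Σ A_w = 4 = 2^2 = 4 ✓.


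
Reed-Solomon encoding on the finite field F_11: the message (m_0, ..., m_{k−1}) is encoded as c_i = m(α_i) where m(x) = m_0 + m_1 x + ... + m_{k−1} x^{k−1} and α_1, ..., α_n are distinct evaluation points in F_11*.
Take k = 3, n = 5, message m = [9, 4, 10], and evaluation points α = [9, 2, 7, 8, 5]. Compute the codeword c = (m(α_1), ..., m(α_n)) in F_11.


c = [8, 2, 10, 10, 4]

Message polynomial: m(x) = 9 + 4·x + 10·x^2 (mod 11).
For each evaluation point α_i, compute m(α_i) mod 11:
  α_1 = 9: Horner steps 10 → 6 → 8, so m(9) = 8.
  α_2 = 2: Horner steps 10 → 2 → 2, so m(2) = 2.
  α_3 = 7: Horner steps 10 → 8 → 10, so m(7) = 10.
  α_4 = 8: Horner steps 10 → 7 → 10, so m(8) = 10.
  α_5 = 5: Horner steps 10 → 10 → 4, so m(5) = 4.
Codeword c = [8, 2, 10, 10, 4] ∈ F_11^5.


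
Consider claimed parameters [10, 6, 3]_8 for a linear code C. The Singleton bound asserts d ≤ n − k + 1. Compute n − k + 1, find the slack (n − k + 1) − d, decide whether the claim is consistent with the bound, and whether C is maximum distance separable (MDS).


Singleton RHS = n − k + 1 = 5, slack = 2, bound satisfied, not MDS.

Singleton bound: d ≤ n − k + 1.
Here n = 10, k = 6, so n − k + 1 = 5.
Given d = 3, check d ≤ 5: YES.
Slack = (n − k + 1) − d = 2.
The code is NOT MDS (slack = 2 > 0).
Description: the claimed parameters are [10, 6, 3]_8; such a code would be non-MDS.


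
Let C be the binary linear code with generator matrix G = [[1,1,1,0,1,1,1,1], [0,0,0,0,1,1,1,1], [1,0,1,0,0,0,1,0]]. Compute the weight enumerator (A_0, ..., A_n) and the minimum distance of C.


Weight distribution: A_0 = 1, A_2 = 1, A_3 = 2, A_4 = 2, A_5 = 1, A_7 = 1. Minimum distance d = 2.

Enumerate all 2^3 = 8 messages m ∈ F_2^3.
For each, compute codeword c = mG in F_2^8, then tally its weight.
  m = 000 → c = 00000000, weight = 0.
  m = 100 → c = 11101111, weight = 7.
  m = 010 → c = 00001111, weight = 4.
  m = 110 → c = 11100000, weight = 3.
  m = 001 → c = 10100010, weight = 3.
  m = 101 → c = 01001101, weight = 4.
  m = 011 → c = 10101101, weight = 5.
  m = 111 → c = 01000010, weight = 2.
Tally weights:
  weight 0: 1 codewords.
  weight 2: 1 codewords.
  weight 3: 2 codewords.
  weight 4: 2 codewords.
  weight 5: 1 codewords.
  weight 7: 1 codewords.
Minimum distance d = smallest w > 0 with A_w > 0 = 2.
Sanity: Σ A_w = 8 = 2^3 = 8 ✓.


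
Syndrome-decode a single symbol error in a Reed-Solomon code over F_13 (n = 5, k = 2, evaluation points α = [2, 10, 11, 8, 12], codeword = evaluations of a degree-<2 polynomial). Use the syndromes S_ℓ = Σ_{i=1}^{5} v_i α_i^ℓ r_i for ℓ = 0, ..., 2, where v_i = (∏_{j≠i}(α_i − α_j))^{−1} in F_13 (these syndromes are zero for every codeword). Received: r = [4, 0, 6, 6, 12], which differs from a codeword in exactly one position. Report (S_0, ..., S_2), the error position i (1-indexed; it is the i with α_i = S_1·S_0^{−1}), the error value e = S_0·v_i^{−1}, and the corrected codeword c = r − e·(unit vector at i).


S = (8, 12, 5), error at position 4, error magnitude e = 5, c = [4, 0, 6, 1, 12].

Step 1: column multipliers v_i = (∏_{j≠i}(α_i − α_j))^{−1} mod 13.
  i = 1 (α = 2): (2−10)(2−11)(2−8)(2−12) = (−8)·(−9)·(−6)·(−10) = 4320 ≡ 4, so v_1 = 4^{−1} = 10 (mod 13).
  i = 2 (α = 10): (10−2)(10−11)(10−8)(10−12) = 8·(−1)·2·(−2) = 32 ≡ 6, so v_2 = 6^{−1} = 11 (mod 13).
  i = 3 (α = 11): (11−2)(11−10)(11−8)(11−12) = 9·1·3·(−1) = −27 ≡ 12, so v_3 = 12^{−1} = 12 (mod 13).
  i = 4 (α = 8): (8−2)(8−10)(8−11)(8−12) = 6·(−2)·(−3)·(−4) = −144 ≡ 12, so v_4 = 12^{−1} = 12 (mod 13).
  i = 5 (α = 12): (12−2)(12−10)(12−11)(12−8) = 10·2·1·4 = 80 ≡ 2, so v_5 = 2^{−1} = 7 (mod 13).
  v = [10, 11, 12, 12, 7].
Step 2: syndromes of r = [4, 0, 6, 6, 12] (all sums mod 13).
  S_0 = Σ v_i r_i = 10·4 + 11·0 + 12·6 + 12·6 + 7·12 = 268 ≡ 8.
  S_1 = Σ v_i α_i r_i = 10·2·4 + 11·10·0 + 12·11·6 + 12·8·6 + 7·12·12 = 2456 ≡ 12.
  α_i^2 mod 13 = [4, 9, 4, 12, 1].
  S_2 = Σ v_i α_i^2 r_i = 10·4·4 + 11·9·0 + 12·4·6 + 12·12·6 + 7·1·12 = 1396 ≡ 5.
  S = (8, 12, 5) ≠ 0, so r is not a codeword (an error is present).
Step 3: locate the error. For a single error e at position i, S_ℓ = v_i·e·α_i^ℓ, so α_err = S_1/S_0.
  S_0^{−1} = 8^{−1} = 5 (mod 13), so α_err = 12·5 = 60 ≡ 8 = α_4. Error position i = 4.
  Consistency check: S_2/S_1 = 5·12 = 60 ≡ 8 = α_err ✓ (single-error assumption holds).
Step 4: error magnitude e = S_0/v_4 = S_0·∏_{j≠4}(α_4 − α_j) = 8·12 = 96 ≡ 5 (mod 13).
Step 5: correct position 4: c_4 = r_4 − e = 6 − 5 ≡ 1 (mod 13). Hence c = [4, 0, 6, 1, 12].
  Check: interpolating c through the α_i gives m(x) = 5 + 6·x (degree < 2) with m(α_i) = c_i for every i, so c is indeed a codeword.


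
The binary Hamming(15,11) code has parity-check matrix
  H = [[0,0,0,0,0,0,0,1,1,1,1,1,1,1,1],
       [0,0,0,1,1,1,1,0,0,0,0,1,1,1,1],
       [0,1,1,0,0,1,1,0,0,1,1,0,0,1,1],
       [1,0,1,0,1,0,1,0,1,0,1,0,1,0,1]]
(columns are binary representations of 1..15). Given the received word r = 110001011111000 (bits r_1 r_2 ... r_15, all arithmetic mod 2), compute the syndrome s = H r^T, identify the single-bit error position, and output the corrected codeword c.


s = (1, 0, 0, 1)^T, error position = 9, corrected codeword c = 110001010111000

Compute s = H r^T mod 2 one row at a time:
  s_1 = 1 + 1 + 1 + 1 + 1 + 0 + 0 + 0 = 5 ≡ 1 (mod 2).
  s_2 = 0 + 0 + 1 + 0 + 1 + 0 + 0 + 0 = 2 ≡ 0 (mod 2).
  s_3 = 1 + 0 + 1 + 0 + 1 + 1 + 0 + 0 = 4 ≡ 0 (mod 2).
  s_4 = 1 + 0 + 0 + 0 + 1 + 1 + 0 + 0 = 3 ≡ 1 (mod 2).
s = (1, 0, 0, 1)^T — this equals column 9 of H (binary 1001), so error is at position 9.
Correct: flip bit 9 of r = 110001011111000 to get c = 110001010111000.


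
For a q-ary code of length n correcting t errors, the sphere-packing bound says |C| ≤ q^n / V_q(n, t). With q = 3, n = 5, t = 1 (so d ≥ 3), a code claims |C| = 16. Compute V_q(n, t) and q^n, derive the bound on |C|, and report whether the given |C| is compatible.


V_q(n, t) = 11, q^n = 243, Hamming bound = 22, |C| = 16 ≤ bound (satisfied).

Step 1: Compute V_q(n, t) = Σ_{j=0}^1 C(n, j) (q−1)^j.
  j = 0: C(5,0)·(2)^0 = 1·1 = 1.
  j = 1: C(5,1)·(2)^1 = 5·2 = 10.
  V_q(n, t) = 1 + 10 = 11.
Step 2: q^n = 3^5 = 243.
Step 3: Hamming bound ⌊q^n / V_q(n,t)⌋ = ⌊243/11⌋ = 22.
Step 4: Compare |C| = 16 to 22: satisfied.
The claimed |C| lies below the Hamming bound.


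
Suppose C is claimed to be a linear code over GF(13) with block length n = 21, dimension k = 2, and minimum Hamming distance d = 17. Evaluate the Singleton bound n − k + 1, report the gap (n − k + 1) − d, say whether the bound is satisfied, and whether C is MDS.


Singleton RHS = n − k + 1 = 20, slack = 3, bound satisfied, not MDS.

Singleton bound: d ≤ n − k + 1.
Here n = 21, k = 2, so n − k + 1 = 20.
Given d = 17, check d ≤ 20: YES.
Slack = (n − k + 1) − d = 3.
The code is NOT MDS (slack = 3 > 0).
Description: the claimed parameters are [21, 2, 17]_13; such a code would be non-MDS.


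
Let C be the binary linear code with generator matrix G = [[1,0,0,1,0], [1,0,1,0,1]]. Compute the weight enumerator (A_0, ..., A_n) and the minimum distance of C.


Weight distribution: A_0 = 1, A_2 = 1, A_3 = 2. Minimum distance d = 2.

Enumerate all 2^2 = 4 messages m ∈ F_2^2.
For each, compute codeword c = mG in F_2^5, then tally its weight.
  m = 00 → c = 00000, weight = 0.
  m = 10 → c = 10010, weight = 2.
  m = 01 → c = 10101, weight = 3.
  m = 11 → c = 00111, weight = 3.
Tally weights:
  weight 0: 1 codewords.
  weight 2: 1 codewords.
  weight 3: 2 codewords.
Minimum distance d = smallest w > 0 with A_w > 0 = 2.
Sanity: Σ A_w = 4 = 2^2 = 4 ✓.


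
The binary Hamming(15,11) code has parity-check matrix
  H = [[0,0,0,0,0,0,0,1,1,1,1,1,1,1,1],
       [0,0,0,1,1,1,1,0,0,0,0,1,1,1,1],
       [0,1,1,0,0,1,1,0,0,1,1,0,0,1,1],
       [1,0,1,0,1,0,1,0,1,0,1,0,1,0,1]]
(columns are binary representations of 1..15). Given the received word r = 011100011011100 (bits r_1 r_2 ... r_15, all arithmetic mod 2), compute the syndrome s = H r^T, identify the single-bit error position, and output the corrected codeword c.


s = (1, 1, 1, 0)^T, error position = 14, corrected codeword c = 011100011011110

Compute s = H r^T mod 2 one row at a time:
  s_1 = 1 + 1 + 0 + 1 + 1 + 1 + 0 + 0 = 5 ≡ 1 (mod 2).
  s_2 = 1 + 0 + 0 + 0 + 1 + 1 + 0 + 0 = 3 ≡ 1 (mod 2).
  s_3 = 1 + 1 + 0 + 0 + 0 + 1 + 0 + 0 = 3 ≡ 1 (mod 2).
  s_4 = 0 + 1 + 0 + 0 + 1 + 1 + 1 + 0 = 4 ≡ 0 (mod 2).
s = (1, 1, 1, 0)^T — this equals column 14 of H (binary 1110), so error is at position 14.
Correct: flip bit 14 of r = 011100011011100 to get c = 011100011011110.


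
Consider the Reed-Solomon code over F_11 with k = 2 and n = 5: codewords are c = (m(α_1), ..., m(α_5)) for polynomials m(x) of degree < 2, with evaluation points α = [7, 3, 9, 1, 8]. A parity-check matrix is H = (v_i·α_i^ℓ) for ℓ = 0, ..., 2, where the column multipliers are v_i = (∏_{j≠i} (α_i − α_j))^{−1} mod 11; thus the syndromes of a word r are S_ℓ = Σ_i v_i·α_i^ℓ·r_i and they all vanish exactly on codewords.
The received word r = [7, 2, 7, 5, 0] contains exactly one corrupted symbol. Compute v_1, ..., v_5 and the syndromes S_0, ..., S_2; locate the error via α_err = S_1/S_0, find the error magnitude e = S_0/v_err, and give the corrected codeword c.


S = (10, 2, 7), error at position 3, error magnitude e = 3, c = [7, 2, 4, 5, 0].

Step 1: column multipliers v_i = (∏_{j≠i}(α_i − α_j))^{−1} mod 11.
  i = 1 (α = 7): (7−3)(7−9)(7−1)(7−8) = 4·(−2)·6·(−1) = 48 ≡ 4, so v_1 = 4^{−1} = 3 (mod 11).
  i = 2 (α = 3): (3−7)(3−9)(3−1)(3−8) = (−4)·(−6)·2·(−5) = −240 ≡ 2, so v_2 = 2^{−1} = 6 (mod 11).
  i = 3 (α = 9): (9−7)(9−3)(9−1)(9−8) = 2·6·8·1 = 96 ≡ 8, so v_3 = 8^{−1} = 7 (mod 11).
  i = 4 (α = 1): (1−7)(1−3)(1−9)(1−8) = (−6)·(−2)·(−8)·(−7) = 672 ≡ 1, so v_4 = 1^{−1} = 1 (mod 11).
  i = 5 (α = 8): (8−7)(8−3)(8−9)(8−1) = 1·5·(−1)·7 = −35 ≡ 9, so v_5 = 9^{−1} = 5 (mod 11).
  v = [3, 6, 7, 1, 5].
Step 2: syndromes of r = [7, 2, 7, 5, 0] (all sums mod 11).
  S_0 = Σ v_i r_i = 3·7 + 6·2 + 7·7 + 1·5 + 5·0 = 87 ≡ 10.
  S_1 = Σ v_i α_i r_i = 3·7·7 + 6·3·2 + 7·9·7 + 1·1·5 + 5·8·0 = 629 ≡ 2.
  α_i^2 mod 11 = [5, 9, 4, 1, 9].
  S_2 = Σ v_i α_i^2 r_i = 3·5·7 + 6·9·2 + 7·4·7 + 1·1·5 + 5·9·0 = 414 ≡ 7.
  S = (10, 2, 7) ≠ 0, so r is not a codeword (an error is present).
Step 3: locate the error. For a single error e at position i, S_ℓ = v_i·e·α_i^ℓ, so α_err = S_1/S_0.
  S_0^{−1} = 10^{−1} = 10 (mod 11), so α_err = 2·10 = 20 ≡ 9 = α_3. Error position i = 3.
  Consistency check: S_2/S_1 = 7·6 = 42 ≡ 9 = α_err ✓ (single-error assumption holds).
Step 4: error magnitude e = S_0/v_3 = S_0·∏_{j≠3}(α_3 − α_j) = 10·8 = 80 ≡ 3 (mod 11).
Step 5: correct position 3: c_3 = r_3 − e = 7 − 3 ≡ 4 (mod 11). Hence c = [7, 2, 4, 5, 0].
  Check: interpolating c through the α_i gives m(x) = 1 + 4·x (degree < 2) with m(α_i) = c_i for every i, so c is indeed a codeword.


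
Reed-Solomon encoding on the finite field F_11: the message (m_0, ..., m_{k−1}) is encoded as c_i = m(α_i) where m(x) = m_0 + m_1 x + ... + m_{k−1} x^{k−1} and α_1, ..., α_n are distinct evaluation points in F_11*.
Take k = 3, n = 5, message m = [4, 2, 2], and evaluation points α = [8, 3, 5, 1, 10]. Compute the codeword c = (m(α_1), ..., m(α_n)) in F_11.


c = [5, 6, 9, 8, 4]

Message polynomial: m(x) = 4 + 2·x + 2·x^2 (mod 11).
For each evaluation point α_i, compute m(α_i) mod 11:
  α_1 = 8: Horner steps 2 → 7 → 5, so m(8) = 5.
  α_2 = 3: Horner steps 2 → 8 → 6, so m(3) = 6.
  α_3 = 5: Horner steps 2 → 1 → 9, so m(5) = 9.
  α_4 = 1: Horner steps 2 → 4 → 8, so m(1) = 8.
  α_5 = 10: Horner steps 2 → 0 → 4, so m(10) = 4.
Codeword c = [5, 6, 9, 8, 4] ∈ F_11^5.


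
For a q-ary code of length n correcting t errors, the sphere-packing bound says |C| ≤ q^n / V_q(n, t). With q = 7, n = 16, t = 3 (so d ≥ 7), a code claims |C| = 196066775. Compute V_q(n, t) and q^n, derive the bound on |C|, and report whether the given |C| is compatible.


V_q(n, t) = 125377, q^n = 33232930569601, Hamming bound = 265064011, |C| = 196066775 ≤ bound (satisfied).

Step 1: Compute V_q(n, t) = Σ_{j=0}^3 C(n, j) (q−1)^j.
  j = 0: C(16,0)·(6)^0 = 1·1 = 1.
  j = 1: C(16,1)·(6)^1 = 16·6 = 96.
  j = 2: C(16,2)·(6)^2 = 120·36 = 4320.
  j = 3: C(16,3)·(6)^3 = 560·216 = 120960.
  V_q(n, t) = 1 + 96 + 4320 + 120960 = 125377.
Step 2: q^n = 7^16 = 33232930569601.
Step 3: Hamming bound ⌊q^n / V_q(n,t)⌋ = ⌊33232930569601/125377⌋ = 265064011.
Step 4: Compare |C| = 196066775 to 265064011: satisfied.
The claimed |C| lies below the Hamming bound.


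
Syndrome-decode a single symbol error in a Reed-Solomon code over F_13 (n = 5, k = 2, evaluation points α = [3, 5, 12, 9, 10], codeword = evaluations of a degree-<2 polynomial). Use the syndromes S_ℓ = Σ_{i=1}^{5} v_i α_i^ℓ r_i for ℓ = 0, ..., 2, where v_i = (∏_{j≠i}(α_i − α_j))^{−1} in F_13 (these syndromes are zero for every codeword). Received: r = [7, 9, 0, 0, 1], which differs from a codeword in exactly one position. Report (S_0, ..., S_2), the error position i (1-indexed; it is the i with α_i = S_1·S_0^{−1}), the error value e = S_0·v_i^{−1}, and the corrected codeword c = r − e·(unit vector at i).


S = (10, 3, 10), error at position 3, error magnitude e = 10, c = [7, 9, 3, 0, 1].

Step 1: column multipliers v_i = (∏_{j≠i}(α_i − α_j))^{−1} mod 13.
  i = 1 (α = 3): (3−5)(3−12)(3−9)(3−10) = (−2)·(−9)·(−6)·(−7) = 756 ≡ 2, so v_1 = 2^{−1} = 7 (mod 13).
  i = 2 (α = 5): (5−3)(5−12)(5−9)(5−10) = 2·(−7)·(−4)·(−5) = −280 ≡ 6, so v_2 = 6^{−1} = 11 (mod 13).
  i = 3 (α = 12): (12−3)(12−5)(12−9)(12−10) = 9·7·3·2 = 378 ≡ 1, so v_3 = 1^{−1} = 1 (mod 13).
  i = 4 (α = 9): (9−3)(9−5)(9−12)(9−10) = 6·4·(−3)·(−1) = 72 ≡ 7, so v_4 = 7^{−1} = 2 (mod 13).
  i = 5 (α = 10): (10−3)(10−5)(10−12)(10−9) = 7·5·(−2)·1 = −70 ≡ 8, so v_5 = 8^{−1} = 5 (mod 13).
  v = [7, 11, 1, 2, 5].
Step 2: syndromes of r = [7, 9, 0, 0, 1] (all sums mod 13).
  S_0 = Σ v_i r_i = 7·7 + 11·9 + 1·0 + 2·0 + 5·1 = 153 ≡ 10.
  S_1 = Σ v_i α_i r_i = 7·3·7 + 11·5·9 + 1·12·0 + 2·9·0 + 5·10·1 = 692 ≡ 3.
  α_i^2 mod 13 = [9, 12, 1, 3, 9].
  S_2 = Σ v_i α_i^2 r_i = 7·9·7 + 11·12·9 + 1·1·0 + 2·3·0 + 5·9·1 = 1674 ≡ 10.
  S = (10, 3, 10) ≠ 0, so r is not a codeword (an error is present).
Step 3: locate the error. For a single error e at position i, S_ℓ = v_i·e·α_i^ℓ, so α_err = S_1/S_0.
  S_0^{−1} = 10^{−1} = 4 (mod 13), so α_err = 3·4 = 12 ≡ 12 = α_3. Error position i = 3.
  Consistency check: S_2/S_1 = 10·9 = 90 ≡ 12 = α_err ✓ (single-error assumption holds).
Step 4: error magnitude e = S_0/v_3 = S_0·∏_{j≠3}(α_3 − α_j) = 10·1 = 10 ≡ 10 (mod 13).
Step 5: correct position 3: c_3 = r_3 − e = 0 − 10 ≡ 3 (mod 13). Hence c = [7, 9, 3, 0, 1].
  Check: interpolating c through the α_i gives m(x) = 4 + 1·x (degree < 2) with m(α_i) = c_i for every i, so c is indeed a codeword.


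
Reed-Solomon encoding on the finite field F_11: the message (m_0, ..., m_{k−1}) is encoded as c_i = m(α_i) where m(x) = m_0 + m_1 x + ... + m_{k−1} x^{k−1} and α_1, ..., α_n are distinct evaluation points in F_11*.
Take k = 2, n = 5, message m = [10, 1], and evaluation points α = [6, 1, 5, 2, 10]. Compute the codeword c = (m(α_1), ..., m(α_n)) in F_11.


c = [5, 0, 4, 1, 9]

Message polynomial: m(x) = 10 + 1·x (mod 11).
For each evaluation point α_i, compute m(α_i) mod 11:
  α_1 = 6: Horner steps 1 → 5, so m(6) = 5.
  α_2 = 1: Horner steps 1 → 0, so m(1) = 0.
  α_3 = 5: Horner steps 1 → 4, so m(5) = 4.
  α_4 = 2: Horner steps 1 → 1, so m(2) = 1.
  α_5 = 10: Horner steps 1 → 9, so m(10) = 9.
Codeword c = [5, 0, 4, 1, 9] ∈ F_11^5.


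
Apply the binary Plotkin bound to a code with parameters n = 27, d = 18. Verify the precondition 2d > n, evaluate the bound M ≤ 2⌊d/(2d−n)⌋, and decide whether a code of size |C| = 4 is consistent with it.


Plotkin bound M ≤ 4; given |C| = 4 ≤ bound (satisfied).

Check applicability: 2d = 36, n = 27.
2d − n = 9 > 0, so Plotkin applies.
Compute d/(2d−n) = 18/9 ≈ 2.0000.
⌊d/(2d−n)⌋ = 2.
Plotkin bound: M ≤ 2·2 = 4.
Given |C| = 4, check: satisfied.
This |C| is at the Plotkin bound.


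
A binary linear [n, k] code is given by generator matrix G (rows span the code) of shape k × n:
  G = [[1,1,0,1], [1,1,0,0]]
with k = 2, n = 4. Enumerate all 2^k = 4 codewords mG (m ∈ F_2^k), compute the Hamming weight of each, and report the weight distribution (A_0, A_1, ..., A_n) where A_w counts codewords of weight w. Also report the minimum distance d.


Weight distribution: A_0 = 1, A_1 = 1, A_2 = 1, A_3 = 1. Minimum distance d = 1.

Enumerate all 2^2 = 4 messages m ∈ F_2^2.
For each, compute codeword c = mG in F_2^4, then tally its weight.
  m = 00 → c = 0000, weight = 0.
  m = 10 → c = 1101, weight = 3.
  m = 01 → c = 1100, weight = 2.
  m = 11 → c = 0001, weight = 1.
Tally weights:
  weight 0: 1 codewords.
  weight 1: 1 codewords.
  weight 2: 1 codewords.
  weight 3: 1 codewords.
Minimum distance d = smallest w > 0 with A_w > 0 = 1.
Sanity: Σ A_w = 4 = 2^2 = 4 ✓.


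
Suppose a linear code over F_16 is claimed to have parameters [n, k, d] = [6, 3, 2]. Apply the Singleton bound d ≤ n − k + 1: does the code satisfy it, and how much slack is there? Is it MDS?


Singleton RHS = n − k + 1 = 4, slack = 2, bound satisfied, not MDS.

Singleton bound: d ≤ n − k + 1.
Here n = 6, k = 3, so n − k + 1 = 4.
Given d = 2, check d ≤ 4: YES.
Slack = (n − k + 1) − d = 2.
The code is NOT MDS (slack = 2 > 0).
Description: the claimed parameters are [6, 3, 2]_16; such a code would be non-MDS.


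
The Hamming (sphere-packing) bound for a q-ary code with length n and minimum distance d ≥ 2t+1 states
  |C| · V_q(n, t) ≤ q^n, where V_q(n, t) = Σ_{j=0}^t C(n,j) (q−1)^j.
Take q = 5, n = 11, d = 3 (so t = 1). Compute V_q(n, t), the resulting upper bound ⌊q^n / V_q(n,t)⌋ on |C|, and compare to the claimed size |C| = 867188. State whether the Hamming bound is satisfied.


V_q(n, t) = 45, q^n = 48828125, Hamming bound = 1085069, |C| = 867188 ≤ bound (satisfied).

Step 1: Compute V_q(n, t) = Σ_{j=0}^1 C(n, j) (q−1)^j.
  j = 0: C(11,0)·(4)^0 = 1·1 = 1.
  j = 1: C(11,1)·(4)^1 = 11·4 = 44.
  V_q(n, t) = 1 + 44 = 45.
Step 2: q^n = 5^11 = 48828125.
Step 3: Hamming bound ⌊q^n / V_q(n,t)⌋ = ⌊48828125/45⌋ = 1085069.
Step 4: Compare |C| = 867188 to 1085069: satisfied.
The claimed |C| lies below the Hamming bound.


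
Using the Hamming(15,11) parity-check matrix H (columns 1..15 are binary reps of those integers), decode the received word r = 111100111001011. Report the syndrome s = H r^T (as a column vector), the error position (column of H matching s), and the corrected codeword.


s = (1, 1, 1, 1)^T, error position = 15, corrected codeword c = 111100111001010

Compute s = H r^T mod 2 one row at a time:
  s_1 = 1 + 1 + 0 + 0 + 1 + 0 + 1 + 1 = 5 ≡ 1 (mod 2).
  s_2 = 1 + 0 + 0 + 1 + 1 + 0 + 1 + 1 = 5 ≡ 1 (mod 2).
  s_3 = 1 + 1 + 0 + 1 + 0 + 0 + 1 + 1 = 5 ≡ 1 (mod 2).
  s_4 = 1 + 1 + 0 + 1 + 1 + 0 + 0 + 1 = 5 ≡ 1 (mod 2).
s = (1, 1, 1, 1)^T — this equals column 15 of H (binary 1111), so error is at position 15.
Correct: flip bit 15 of r = 111100111001011 to get c = 111100111001010.


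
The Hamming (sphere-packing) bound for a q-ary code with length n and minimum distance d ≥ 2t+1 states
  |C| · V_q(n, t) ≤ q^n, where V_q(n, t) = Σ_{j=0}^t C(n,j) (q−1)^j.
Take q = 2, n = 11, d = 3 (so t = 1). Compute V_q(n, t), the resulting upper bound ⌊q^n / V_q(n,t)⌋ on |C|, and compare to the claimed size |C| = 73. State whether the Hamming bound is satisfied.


V_q(n, t) = 12, q^n = 2048, Hamming bound = 170, |C| = 73 ≤ bound (satisfied).

Step 1: Compute V_q(n, t) = Σ_{j=0}^1 C(n, j) (q−1)^j.
  j = 0: C(11,0)·(1)^0 = 1·1 = 1.
  j = 1: C(11,1)·(1)^1 = 11·1 = 11.
  V_q(n, t) = 1 + 11 = 12.
Step 2: q^n = 2^11 = 2048.
Step 3: Hamming bound ⌊q^n / V_q(n,t)⌋ = ⌊2048/12⌋ = 170.
Step 4: Compare |C| = 73 to 170: satisfied.
The claimed |C| lies below the Hamming bound.


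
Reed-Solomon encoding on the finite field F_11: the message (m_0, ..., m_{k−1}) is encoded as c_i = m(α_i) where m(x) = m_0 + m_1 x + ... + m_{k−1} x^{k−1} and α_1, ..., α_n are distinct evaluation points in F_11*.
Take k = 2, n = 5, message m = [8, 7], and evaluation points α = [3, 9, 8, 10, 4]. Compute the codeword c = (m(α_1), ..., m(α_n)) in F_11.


c = [7, 5, 9, 1, 3]

Message polynomial: m(x) = 8 + 7·x (mod 11).
For each evaluation point α_i, compute m(α_i) mod 11:
  α_1 = 3: Horner steps 7 → 7, so m(3) = 7.
  α_2 = 9: Horner steps 7 → 5, so m(9) = 5.
  α_3 = 8: Horner steps 7 → 9, so m(8) = 9.
  α_4 = 10: Horner steps 7 → 1, so m(10) = 1.
  α_5 = 4: Horner steps 7 → 3, so m(4) = 3.
Codeword c = [7, 5, 9, 1, 3] ∈ F_11^5.


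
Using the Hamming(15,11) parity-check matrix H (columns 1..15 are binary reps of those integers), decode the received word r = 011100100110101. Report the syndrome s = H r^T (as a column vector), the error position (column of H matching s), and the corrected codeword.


s = (0, 0, 0, 1)^T, error position = 1, corrected codeword c = 111100100110101

Compute s = H r^T mod 2 one row at a time:
  s_1 = 0 + 0 + 1 + 1 + 0 + 1 + 0 + 1 = 4 ≡ 0 (mod 2).
  s_2 = 1 + 0 + 0 + 1 + 0 + 1 + 0 + 1 = 4 ≡ 0 (mod 2).
  s_3 = 1 + 1 + 0 + 1 + 1 + 1 + 0 + 1 = 6 ≡ 0 (mod 2).
  s_4 = 0 + 1 + 0 + 1 + 0 + 1 + 1 + 1 = 5 ≡ 1 (mod 2).
s = (0, 0, 0, 1)^T — this equals column 1 of H (binary 0001), so error is at position 1.
Correct: flip bit 1 of r = 011100100110101 to get c = 111100100110101.


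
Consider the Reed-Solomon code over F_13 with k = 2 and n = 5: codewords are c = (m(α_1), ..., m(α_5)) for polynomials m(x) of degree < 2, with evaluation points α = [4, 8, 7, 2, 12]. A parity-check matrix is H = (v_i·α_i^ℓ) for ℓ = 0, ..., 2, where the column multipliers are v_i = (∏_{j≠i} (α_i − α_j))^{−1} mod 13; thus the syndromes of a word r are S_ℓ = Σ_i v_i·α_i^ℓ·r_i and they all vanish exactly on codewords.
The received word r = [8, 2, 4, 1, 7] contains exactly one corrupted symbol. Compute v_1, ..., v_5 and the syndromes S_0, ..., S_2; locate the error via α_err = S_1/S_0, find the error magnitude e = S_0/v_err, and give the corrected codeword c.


S = (8, 6, 11), error at position 1, error magnitude e = 11, c = [10, 2, 4, 1, 7].

Step 1: column multipliers v_i = (∏_{j≠i}(α_i − α_j))^{−1} mod 13.
  i = 1 (α = 4): (4−8)(4−7)(4−2)(4−12) = (−4)·(−3)·2·(−8) = −192 ≡ 3, so v_1 = 3^{−1} = 9 (mod 13).
  i = 2 (α = 8): (8−4)(8−7)(8−2)(8−12) = 4·1·6·(−4) = −96 ≡ 8, so v_2 = 8^{−1} = 5 (mod 13).
  i = 3 (α = 7): (7−4)(7−8)(7−2)(7−12) = 3·(−1)·5·(−5) = 75 ≡ 10, so v_3 = 10^{−1} = 4 (mod 13).
  i = 4 (α = 2): (2−4)(2−8)(2−7)(2−12) = (−2)·(−6)·(−5)·(−10) = 600 ≡ 2, so v_4 = 2^{−1} = 7 (mod 13).
  i = 5 (α = 12): (12−4)(12−8)(12−7)(12−2) = 8·4·5·10 = 1600 ≡ 1, so v_5 = 1^{−1} = 1 (mod 13).
  v = [9, 5, 4, 7, 1].
Step 2: syndromes of r = [8, 2, 4, 1, 7] (all sums mod 13).
  S_0 = Σ v_i r_i = 9·8 + 5·2 + 4·4 + 7·1 + 1·7 = 112 ≡ 8.
  S_1 = Σ v_i α_i r_i = 9·4·8 + 5·8·2 + 4·7·4 + 7·2·1 + 1·12·7 = 578 ≡ 6.
  α_i^2 mod 13 = [3, 12, 10, 4, 1].
  S_2 = Σ v_i α_i^2 r_i = 9·3·8 + 5·12·2 + 4·10·4 + 7·4·1 + 1·1·7 = 531 ≡ 11.
  S = (8, 6, 11) ≠ 0, so r is not a codeword (an error is present).
Step 3: locate the error. For a single error e at position i, S_ℓ = v_i·e·α_i^ℓ, so α_err = S_1/S_0.
  S_0^{−1} = 8^{−1} = 5 (mod 13), so α_err = 6·5 = 30 ≡ 4 = α_1. Error position i = 1.
  Consistency check: S_2/S_1 = 11·11 = 121 ≡ 4 = α_err ✓ (single-error assumption holds).
Step 4: error magnitude e = S_0/v_1 = S_0·∏_{j≠1}(α_1 − α_j) = 8·3 = 24 ≡ 11 (mod 13).
Step 5: correct position 1: c_1 = r_1 − e = 8 − 11 ≡ 10 (mod 13). Hence c = [10, 2, 4, 1, 7].
  Check: interpolating c through the α_i gives m(x) = 5 + 11·x (degree < 2) with m(α_i) = c_i for every i, so c is indeed a codeword.


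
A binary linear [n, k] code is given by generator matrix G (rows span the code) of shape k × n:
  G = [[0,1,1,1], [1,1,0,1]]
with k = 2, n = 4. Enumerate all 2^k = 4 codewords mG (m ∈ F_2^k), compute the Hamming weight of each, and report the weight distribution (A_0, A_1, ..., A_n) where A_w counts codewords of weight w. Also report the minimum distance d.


Weight distribution: A_0 = 1, A_2 = 1, A_3 = 2. Minimum distance d = 2.

Enumerate all 2^2 = 4 messages m ∈ F_2^2.
For each, compute codeword c = mG in F_2^4, then tally its weight.
  m = 00 → c = 0000, weight = 0.
  m = 10 → c = 0111, weight = 3.
  m = 01 → c = 1101, weight = 3.
  m = 11 → c = 1010, weight = 2.
Tally weights:
  weight 0: 1 codewords.
  weight 2: 1 codewords.
  weight 3: 2 codewords.
Minimum distance d = smallest w > 0 with A_w > 0 = 2.
Sanity: Σ A_w = 4 = 2^2 = 4 ✓.


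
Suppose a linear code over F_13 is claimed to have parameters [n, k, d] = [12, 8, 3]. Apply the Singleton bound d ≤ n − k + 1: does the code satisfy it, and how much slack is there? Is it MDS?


Singleton RHS = n − k + 1 = 5, slack = 2, bound satisfied, not MDS.

Singleton bound: d ≤ n − k + 1.
Here n = 12, k = 8, so n − k + 1 = 5.
Given d = 3, check d ≤ 5: YES.
Slack = (n − k + 1) − d = 2.
The code is NOT MDS (slack = 2 > 0).
Description: the claimed parameters are [12, 8, 3]_13; such a code would be non-MDS.


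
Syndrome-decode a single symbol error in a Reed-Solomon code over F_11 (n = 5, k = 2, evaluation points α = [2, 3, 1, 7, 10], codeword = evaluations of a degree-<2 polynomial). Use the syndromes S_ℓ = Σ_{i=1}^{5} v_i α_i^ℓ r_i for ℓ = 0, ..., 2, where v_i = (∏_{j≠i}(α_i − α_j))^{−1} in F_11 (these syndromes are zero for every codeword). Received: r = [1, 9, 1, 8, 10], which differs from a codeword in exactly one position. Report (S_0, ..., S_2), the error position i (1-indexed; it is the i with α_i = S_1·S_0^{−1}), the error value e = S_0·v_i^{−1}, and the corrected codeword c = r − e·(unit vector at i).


S = (7, 7, 7), error at position 3, error magnitude e = 8, c = [1, 9, 4, 8, 10].

Step 1: column multipliers v_i = (∏_{j≠i}(α_i − α_j))^{−1} mod 11.
  i = 1 (α = 2): (2−3)(2−1)(2−7)(2−10) = (−1)·1·(−5)·(−8) = −40 ≡ 4, so v_1 = 4^{−1} = 3 (mod 11).
  i = 2 (α = 3): (3−2)(3−1)(3−7)(3−10) = 1·2·(−4)·(−7) = 56 ≡ 1, so v_2 = 1^{−1} = 1 (mod 11).
  i = 3 (α = 1): (1−2)(1−3)(1−7)(1−10) = (−1)·(−2)·(−6)·(−9) = 108 ≡ 9, so v_3 = 9^{−1} = 5 (mod 11).
  i = 4 (α = 7): (7−2)(7−3)(7−1)(7−10) = 5·4·6·(−3) = −360 ≡ 3, so v_4 = 3^{−1} = 4 (mod 11).
  i = 5 (α = 10): (10−2)(10−3)(10−1)(10−7) = 8·7·9·3 = 1512 ≡ 5, so v_5 = 5^{−1} = 9 (mod 11).
  v = [3, 1, 5, 4, 9].
Step 2: syndromes of r = [1, 9, 1, 8, 10] (all sums mod 11).
  S_0 = Σ v_i r_i = 3·1 + 1·9 + 5·1 + 4·8 + 9·10 = 139 ≡ 7.
  S_1 = Σ v_i α_i r_i = 3·2·1 + 1·3·9 + 5·1·1 + 4·7·8 + 9·10·10 = 1162 ≡ 7.
  α_i^2 mod 11 = [4, 9, 1, 5, 1].
  S_2 = Σ v_i α_i^2 r_i = 3·4·1 + 1·9·9 + 5·1·1 + 4·5·8 + 9·1·10 = 348 ≡ 7.
  S = (7, 7, 7) ≠ 0, so r is not a codeword (an error is present).
Step 3: locate the error. For a single error e at position i, S_ℓ = v_i·e·α_i^ℓ, so α_err = S_1/S_0.
  S_0^{−1} = 7^{−1} = 8 (mod 11), so α_err = 7·8 = 56 ≡ 1 = α_3. Error position i = 3.
  Consistency check: S_2/S_1 = 7·8 = 56 ≡ 1 = α_err ✓ (single-error assumption holds).
Step 4: error magnitude e = S_0/v_3 = S_0·∏_{j≠3}(α_3 − α_j) = 7·9 = 63 ≡ 8 (mod 11).
Step 5: correct position 3: c_3 = r_3 − e = 1 − 8 ≡ 4 (mod 11). Hence c = [1, 9, 4, 8, 10].
  Check: interpolating c through the α_i gives m(x) = 7 + 8·x (degree < 2) with m(α_i) = c_i for every i, so c is indeed a codeword.


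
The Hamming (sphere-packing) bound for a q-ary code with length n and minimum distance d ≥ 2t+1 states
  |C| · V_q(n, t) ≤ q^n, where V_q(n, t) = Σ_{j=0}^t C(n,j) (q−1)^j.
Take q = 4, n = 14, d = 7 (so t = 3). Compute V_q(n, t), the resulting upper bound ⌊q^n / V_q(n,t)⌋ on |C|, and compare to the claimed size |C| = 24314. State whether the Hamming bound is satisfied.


V_q(n, t) = 10690, q^n = 268435456, Hamming bound = 25110, |C| = 24314 ≤ bound (satisfied).

Step 1: Compute V_q(n, t) = Σ_{j=0}^3 C(n, j) (q−1)^j.
  j = 0: C(14,0)·(3)^0 = 1·1 = 1.
  j = 1: C(14,1)·(3)^1 = 14·3 = 42.
  j = 2: C(14,2)·(3)^2 = 91·9 = 819.
  j = 3: C(14,3)·(3)^3 = 364·27 = 9828.
  V_q(n, t) = 1 + 42 + 819 + 9828 = 10690.
Step 2: q^n = 4^14 = 268435456.
Step 3: Hamming bound ⌊q^n / V_q(n,t)⌋ = ⌊268435456/10690⌋ = 25110.
Step 4: Compare |C| = 24314 to 25110: satisfied.
The claimed |C| lies below the Hamming bound.
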